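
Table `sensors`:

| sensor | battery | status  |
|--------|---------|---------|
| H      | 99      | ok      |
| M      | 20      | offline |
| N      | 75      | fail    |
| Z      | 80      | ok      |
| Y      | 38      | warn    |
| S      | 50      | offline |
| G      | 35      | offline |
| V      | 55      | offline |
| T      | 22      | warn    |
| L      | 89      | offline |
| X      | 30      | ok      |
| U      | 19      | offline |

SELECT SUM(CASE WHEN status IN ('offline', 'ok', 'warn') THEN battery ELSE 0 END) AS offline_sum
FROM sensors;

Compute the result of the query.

537

sensor=H: ✓ → 99
sensor=M: ✓ → 20
sensor=N: ✗
sensor=Z: ✓ → 80
sensor=Y: ✓ → 38
sensor=S: ✓ → 50
sensor=G: ✓ → 35
sensor=V: ✓ → 55
sensor=T: ✓ → 22
sensor=L: ✓ → 89
sensor=X: ✓ → 30
sensor=U: ✓ → 19
offline_sum = 99 + 20 + 80 + 38 + 50 + 35 + 55 + 22 + 89 + 30 + 19 = 537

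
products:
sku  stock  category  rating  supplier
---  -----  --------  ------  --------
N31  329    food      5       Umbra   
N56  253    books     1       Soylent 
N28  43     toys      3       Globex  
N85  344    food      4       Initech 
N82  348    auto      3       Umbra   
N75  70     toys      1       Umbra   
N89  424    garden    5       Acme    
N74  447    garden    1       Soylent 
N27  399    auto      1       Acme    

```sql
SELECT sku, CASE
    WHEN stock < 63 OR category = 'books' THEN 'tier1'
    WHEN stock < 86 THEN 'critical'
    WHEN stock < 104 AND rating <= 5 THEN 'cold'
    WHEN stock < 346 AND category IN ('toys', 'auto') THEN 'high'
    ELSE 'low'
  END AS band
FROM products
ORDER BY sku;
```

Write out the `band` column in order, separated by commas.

low, tier1, low, tier1, low, critical, low, low, low

sku=N27: ELSE → low
sku=N28: stock < 63 OR category = 'books' → tier1
sku=N31: ELSE → low
sku=N56: stock < 63 OR category = 'books' → tier1
sku=N74: ELSE → low
sku=N75: stock < 86 → critical
sku=N82: ELSE → low
sku=N85: ELSE → low
sku=N89: ELSE → low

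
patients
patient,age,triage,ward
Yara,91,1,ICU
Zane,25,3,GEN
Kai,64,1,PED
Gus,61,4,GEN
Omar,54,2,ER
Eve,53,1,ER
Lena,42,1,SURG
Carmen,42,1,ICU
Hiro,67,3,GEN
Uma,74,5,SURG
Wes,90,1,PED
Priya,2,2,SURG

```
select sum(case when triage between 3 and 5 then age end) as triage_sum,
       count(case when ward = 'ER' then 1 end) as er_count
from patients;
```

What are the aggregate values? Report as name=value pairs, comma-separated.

triage_sum=227, er_count=2

[triage_sum: triage between 3 and 5]
patient=Yara: ✗
patient=Zane: ✓ → 25
patient=Kai: ✗
patient=Gus: ✓ → 61
patient=Omar: ✗
patient=Eve: ✗
patient=Lena: ✗
patient=Carmen: ✗
patient=Hiro: ✓ → 67
patient=Uma: ✓ → 74
patient=Wes: ✗
patient=Priya: ✗
triage_sum = 25 + 61 + 67 + 74 = 227
—
[er_count: ward = 'ER']
patient=Yara: ✗
patient=Zane: ✗
patient=Kai: ✗
patient=Gus: ✗
patient=Omar: ✓ → 1
patient=Eve: ✓ → 1
patient=Lena: ✗
patient=Carmen: ✗
patient=Hiro: ✗
patient=Uma: ✗
patient=Wes: ✗
patient=Priya: ✗
er_count = COUNT(1, 1) = 2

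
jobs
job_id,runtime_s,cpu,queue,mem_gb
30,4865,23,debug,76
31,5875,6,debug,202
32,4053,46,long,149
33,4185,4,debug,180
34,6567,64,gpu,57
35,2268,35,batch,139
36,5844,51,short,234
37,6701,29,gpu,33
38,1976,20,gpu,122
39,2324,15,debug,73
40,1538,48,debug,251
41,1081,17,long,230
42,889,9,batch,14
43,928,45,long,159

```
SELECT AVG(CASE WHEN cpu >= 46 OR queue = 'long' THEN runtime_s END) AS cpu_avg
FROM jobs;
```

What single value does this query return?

3335.1666666667

job_id=30: ✗
job_id=31: ✗
job_id=32: ✓ → 4053
job_id=33: ✗
job_id=34: ✓ → 6567
job_id=35: ✗
job_id=36: ✓ → 5844
job_id=37: ✗
job_id=38: ✗
job_id=39: ✗
job_id=40: ✓ → 1538
job_id=41: ✓ → 1081
job_id=42: ✗
job_id=43: ✓ → 928
cpu_avg = (4053 + 6567 + 5844 + 1538 + 1081 + 928) / 6 = 3335.1666666667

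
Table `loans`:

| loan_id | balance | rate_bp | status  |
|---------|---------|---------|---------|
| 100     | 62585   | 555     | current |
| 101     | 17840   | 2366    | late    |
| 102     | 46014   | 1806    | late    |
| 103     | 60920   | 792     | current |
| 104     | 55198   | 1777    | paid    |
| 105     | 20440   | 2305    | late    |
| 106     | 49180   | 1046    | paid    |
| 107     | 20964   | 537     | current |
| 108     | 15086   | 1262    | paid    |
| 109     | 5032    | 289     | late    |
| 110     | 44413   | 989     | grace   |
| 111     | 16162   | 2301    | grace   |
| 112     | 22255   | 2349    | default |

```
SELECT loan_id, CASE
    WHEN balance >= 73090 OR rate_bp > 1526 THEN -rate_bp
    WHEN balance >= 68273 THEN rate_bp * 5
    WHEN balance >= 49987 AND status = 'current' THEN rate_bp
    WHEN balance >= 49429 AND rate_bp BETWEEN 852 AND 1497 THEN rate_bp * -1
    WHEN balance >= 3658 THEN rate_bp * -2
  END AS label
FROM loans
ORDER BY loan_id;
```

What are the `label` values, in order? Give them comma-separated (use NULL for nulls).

loan_id=100: balance >= 49987 AND status = 'current' → 555
loan_id=101: balance >= 73090 OR rate_bp > 1526 → -2366
loan_id=102: balance >= 73090 OR rate_bp > 1526 → -1806
loan_id=103: balance >= 49987 AND status = 'current' → 792
loan_id=104: balance >= 73090 OR rate_bp > 1526 → -1777
loan_id=105: balance >= 73090 OR rate_bp > 1526 → -2305
loan_id=106: balance >= 3658 → -2092
loan_id=107: balance >= 3658 → -1074
loan_id=108: balance >= 3658 → -2524
loan_id=109: balance >= 3658 → -578
loan_id=110: balance >= 3658 → -1978
loan_id=111: balance >= 73090 OR rate_bp > 1526 → -2301
loan_id=112: balance >= 73090 OR rate_bp > 1526 → -2349

555, -2366, -1806, 792, -1777, -2305, -2092, -1074, -2524, -578, -1978, -2301, -2349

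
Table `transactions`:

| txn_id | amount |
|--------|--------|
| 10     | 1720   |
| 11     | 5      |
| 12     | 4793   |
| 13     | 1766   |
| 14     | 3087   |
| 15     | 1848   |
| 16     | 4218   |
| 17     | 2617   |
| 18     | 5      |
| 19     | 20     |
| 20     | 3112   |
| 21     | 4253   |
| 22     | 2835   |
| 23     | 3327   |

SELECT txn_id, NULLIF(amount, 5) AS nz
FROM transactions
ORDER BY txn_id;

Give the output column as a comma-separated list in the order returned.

txn_id=10: amount=1720 vs 5: differ → 1720
txn_id=11: amount=5 vs 5: equal → NULL
txn_id=12: amount=4793 vs 5: differ → 4793
txn_id=13: amount=1766 vs 5: differ → 1766
txn_id=14: amount=3087 vs 5: differ → 3087
txn_id=15: amount=1848 vs 5: differ → 1848
txn_id=16: amount=4218 vs 5: differ → 4218
txn_id=17: amount=2617 vs 5: differ → 2617
txn_id=18: amount=5 vs 5: equal → NULL
txn_id=19: amount=20 vs 5: differ → 20
txn_id=20: amount=3112 vs 5: differ → 3112
txn_id=21: amount=4253 vs 5: differ → 4253
txn_id=22: amount=2835 vs 5: differ → 2835
txn_id=23: amount=3327 vs 5: differ → 3327

1720, NULL, 4793, 1766, 3087, 1848, 4218, 2617, NULL, 20, 3112, 4253, 2835, 3327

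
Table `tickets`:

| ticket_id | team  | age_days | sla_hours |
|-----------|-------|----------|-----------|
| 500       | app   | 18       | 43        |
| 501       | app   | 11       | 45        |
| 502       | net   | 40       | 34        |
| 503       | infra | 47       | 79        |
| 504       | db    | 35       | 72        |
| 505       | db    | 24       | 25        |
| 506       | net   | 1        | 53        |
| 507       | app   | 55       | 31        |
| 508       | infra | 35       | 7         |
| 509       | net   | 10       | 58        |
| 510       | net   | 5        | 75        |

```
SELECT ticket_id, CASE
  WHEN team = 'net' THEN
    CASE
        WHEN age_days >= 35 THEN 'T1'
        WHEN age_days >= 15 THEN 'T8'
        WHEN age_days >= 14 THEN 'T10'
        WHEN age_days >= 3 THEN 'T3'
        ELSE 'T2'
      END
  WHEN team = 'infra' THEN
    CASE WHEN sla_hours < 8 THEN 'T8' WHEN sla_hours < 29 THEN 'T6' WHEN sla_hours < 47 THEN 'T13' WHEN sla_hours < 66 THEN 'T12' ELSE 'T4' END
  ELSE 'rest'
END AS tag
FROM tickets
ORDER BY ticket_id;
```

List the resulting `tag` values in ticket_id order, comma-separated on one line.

rest, rest, T1, T4, rest, rest, T2, rest, T8, T3, T3

ticket_id=500: team='app' → outer ELSE → rest
ticket_id=501: team='app' → outer ELSE → rest
ticket_id=502: team='net' → inner[age_days >= 35] → T1
ticket_id=503: team='infra' → inner[ELSE] → T4
ticket_id=504: team='db' → outer ELSE → rest
ticket_id=505: team='db' → outer ELSE → rest
ticket_id=506: team='net' → inner[ELSE] → T2
ticket_id=507: team='app' → outer ELSE → rest
ticket_id=508: team='infra' → inner[sla_hours < 8] → T8
ticket_id=509: team='net' → inner[age_days >= 3] → T3
ticket_id=510: team='net' → inner[age_days >= 3] → T3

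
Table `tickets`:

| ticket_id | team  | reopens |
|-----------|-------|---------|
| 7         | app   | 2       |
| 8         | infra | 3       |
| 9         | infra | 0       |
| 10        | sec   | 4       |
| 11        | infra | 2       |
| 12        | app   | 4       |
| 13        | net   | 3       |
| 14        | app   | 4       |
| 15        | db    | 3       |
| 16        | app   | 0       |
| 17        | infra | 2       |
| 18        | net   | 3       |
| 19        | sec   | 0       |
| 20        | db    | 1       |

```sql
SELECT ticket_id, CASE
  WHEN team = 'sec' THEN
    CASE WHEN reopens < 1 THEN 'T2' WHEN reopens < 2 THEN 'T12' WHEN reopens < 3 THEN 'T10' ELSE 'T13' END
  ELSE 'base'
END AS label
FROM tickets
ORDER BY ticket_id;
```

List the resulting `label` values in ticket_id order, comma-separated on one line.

ticket_id=7: team='app' → outer ELSE → base
ticket_id=8: team='infra' → outer ELSE → base
ticket_id=9: team='infra' → outer ELSE → base
ticket_id=10: team='sec' → inner[ELSE] → T13
ticket_id=11: team='infra' → outer ELSE → base
ticket_id=12: team='app' → outer ELSE → base
ticket_id=13: team='net' → outer ELSE → base
ticket_id=14: team='app' → outer ELSE → base
ticket_id=15: team='db' → outer ELSE → base
ticket_id=16: team='app' → outer ELSE → base
ticket_id=17: team='infra' → outer ELSE → base
ticket_id=18: team='net' → outer ELSE → base
ticket_id=19: team='sec' → inner[reopens < 1] → T2
ticket_id=20: team='db' → outer ELSE → base

base, base, base, T13, base, base, base, base, base, base, base, base, T2, base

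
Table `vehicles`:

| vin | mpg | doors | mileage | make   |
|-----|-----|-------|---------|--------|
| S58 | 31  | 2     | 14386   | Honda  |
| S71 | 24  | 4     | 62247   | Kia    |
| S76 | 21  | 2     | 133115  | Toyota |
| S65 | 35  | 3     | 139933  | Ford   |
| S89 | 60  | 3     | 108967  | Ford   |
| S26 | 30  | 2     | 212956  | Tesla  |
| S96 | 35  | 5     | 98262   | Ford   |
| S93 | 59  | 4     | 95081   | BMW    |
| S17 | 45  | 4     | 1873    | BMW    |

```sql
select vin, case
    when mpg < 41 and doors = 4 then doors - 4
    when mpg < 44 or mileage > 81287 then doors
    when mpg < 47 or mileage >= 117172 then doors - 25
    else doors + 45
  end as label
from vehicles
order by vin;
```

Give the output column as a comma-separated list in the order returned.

vin=S17: mpg < 47 or mileage >= 117172 → -21
vin=S26: mpg < 44 or mileage > 81287 → 2
vin=S58: mpg < 44 or mileage > 81287 → 2
vin=S65: mpg < 44 or mileage > 81287 → 3
vin=S71: mpg < 41 and doors = 4 → 0
vin=S76: mpg < 44 or mileage > 81287 → 2
vin=S89: mpg < 44 or mileage > 81287 → 3
vin=S93: mpg < 44 or mileage > 81287 → 4
vin=S96: mpg < 44 or mileage > 81287 → 5

-21, 2, 2, 3, 0, 2, 3, 4, 5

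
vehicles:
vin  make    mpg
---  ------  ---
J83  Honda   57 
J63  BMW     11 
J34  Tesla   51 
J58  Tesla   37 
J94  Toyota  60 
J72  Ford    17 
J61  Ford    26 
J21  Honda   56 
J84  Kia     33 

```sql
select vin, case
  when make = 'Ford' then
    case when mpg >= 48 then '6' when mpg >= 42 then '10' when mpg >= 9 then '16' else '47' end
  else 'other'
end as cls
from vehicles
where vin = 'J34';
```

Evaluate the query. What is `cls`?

vin = J34: make=Tesla, mpg=51.
make='Tesla' → outer ELSE → other

other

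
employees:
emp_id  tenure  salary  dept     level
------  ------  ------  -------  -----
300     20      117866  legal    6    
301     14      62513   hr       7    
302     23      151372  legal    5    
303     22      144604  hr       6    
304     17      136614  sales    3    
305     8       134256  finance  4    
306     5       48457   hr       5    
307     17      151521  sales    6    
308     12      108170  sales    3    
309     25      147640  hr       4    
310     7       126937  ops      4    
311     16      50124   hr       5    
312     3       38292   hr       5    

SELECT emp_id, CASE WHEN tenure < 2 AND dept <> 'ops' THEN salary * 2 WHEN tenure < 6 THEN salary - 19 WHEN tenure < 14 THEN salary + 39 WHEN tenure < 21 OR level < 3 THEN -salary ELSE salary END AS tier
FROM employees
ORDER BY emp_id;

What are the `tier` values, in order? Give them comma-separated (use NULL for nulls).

-117866, -62513, 151372, 144604, -136614, 134295, 48438, -151521, 108209, 147640, 126976, -50124, 38273

emp_id=300: tenure < 21 OR level < 3 → -117866
emp_id=301: tenure < 21 OR level < 3 → -62513
emp_id=302: ELSE → 151372
emp_id=303: ELSE → 144604
emp_id=304: tenure < 21 OR level < 3 → -136614
emp_id=305: tenure < 14 → 134295
emp_id=306: tenure < 6 → 48438
emp_id=307: tenure < 21 OR level < 3 → -151521
emp_id=308: tenure < 14 → 108209
emp_id=309: ELSE → 147640
emp_id=310: tenure < 14 → 126976
emp_id=311: tenure < 21 OR level < 3 → -50124
emp_id=312: tenure < 6 → 38273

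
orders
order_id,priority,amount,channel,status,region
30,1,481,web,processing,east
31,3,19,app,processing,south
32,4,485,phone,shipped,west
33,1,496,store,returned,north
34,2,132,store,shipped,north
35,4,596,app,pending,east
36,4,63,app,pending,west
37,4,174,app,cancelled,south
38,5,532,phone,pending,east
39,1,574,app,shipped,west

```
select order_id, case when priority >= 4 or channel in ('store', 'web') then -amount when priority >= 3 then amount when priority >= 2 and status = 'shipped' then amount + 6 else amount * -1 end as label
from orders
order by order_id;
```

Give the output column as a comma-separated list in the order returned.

-481, 19, -485, -496, -132, -596, -63, -174, -532, -574

order_id=30: priority >= 4 or channel in ('store', 'web') → -481
order_id=31: priority >= 3 → 19
order_id=32: priority >= 4 or channel in ('store', 'web') → -485
order_id=33: priority >= 4 or channel in ('store', 'web') → -496
order_id=34: priority >= 4 or channel in ('store', 'web') → -132
order_id=35: priority >= 4 or channel in ('store', 'web') → -596
order_id=36: priority >= 4 or channel in ('store', 'web') → -63
order_id=37: priority >= 4 or channel in ('store', 'web') → -174
order_id=38: priority >= 4 or channel in ('store', 'web') → -532
order_id=39: ELSE → -574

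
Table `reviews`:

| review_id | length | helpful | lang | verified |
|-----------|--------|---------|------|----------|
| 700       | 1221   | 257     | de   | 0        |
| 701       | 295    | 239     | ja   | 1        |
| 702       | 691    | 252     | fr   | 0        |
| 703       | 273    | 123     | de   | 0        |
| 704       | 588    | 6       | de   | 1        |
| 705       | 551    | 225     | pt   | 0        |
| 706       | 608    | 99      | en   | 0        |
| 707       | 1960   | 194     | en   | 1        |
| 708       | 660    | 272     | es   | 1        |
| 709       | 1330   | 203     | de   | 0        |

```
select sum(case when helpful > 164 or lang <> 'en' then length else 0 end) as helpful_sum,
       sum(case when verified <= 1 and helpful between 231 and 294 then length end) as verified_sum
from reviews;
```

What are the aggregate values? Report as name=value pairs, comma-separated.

[helpful_sum: helpful > 164 or lang <> 'en']
review_id=700: ✓ → 1221
review_id=701: ✓ → 295
review_id=702: ✓ → 691
review_id=703: ✓ → 273
review_id=704: ✓ → 588
review_id=705: ✓ → 551
review_id=706: ✗
review_id=707: ✓ → 1960
review_id=708: ✓ → 660
review_id=709: ✓ → 1330
helpful_sum = 1221 + 295 + 691 + 273 + 588 + 551 + 1960 + 660 + 1330 = 7569
—
[verified_sum: verified <= 1 and helpful between 231 and 294]
review_id=700: ✓ → 1221
review_id=701: ✓ → 295
review_id=702: ✓ → 691
review_id=703: ✗
review_id=704: ✗
review_id=705: ✗
review_id=706: ✗
review_id=707: ✗
review_id=708: ✓ → 660
review_id=709: ✗
verified_sum = 1221 + 295 + 691 + 660 = 2867

helpful_sum=7569, verified_sum=2867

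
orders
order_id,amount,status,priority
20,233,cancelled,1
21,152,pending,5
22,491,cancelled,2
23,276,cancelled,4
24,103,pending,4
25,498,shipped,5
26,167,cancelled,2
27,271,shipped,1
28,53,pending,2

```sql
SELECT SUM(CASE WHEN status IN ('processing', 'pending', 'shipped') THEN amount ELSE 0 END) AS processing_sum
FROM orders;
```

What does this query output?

1077

order_id=20: ✗
order_id=21: ✓ → 152
order_id=22: ✗
order_id=23: ✗
order_id=24: ✓ → 103
order_id=25: ✓ → 498
order_id=26: ✗
order_id=27: ✓ → 271
order_id=28: ✓ → 53
processing_sum = 152 + 103 + 498 + 271 + 53 = 1077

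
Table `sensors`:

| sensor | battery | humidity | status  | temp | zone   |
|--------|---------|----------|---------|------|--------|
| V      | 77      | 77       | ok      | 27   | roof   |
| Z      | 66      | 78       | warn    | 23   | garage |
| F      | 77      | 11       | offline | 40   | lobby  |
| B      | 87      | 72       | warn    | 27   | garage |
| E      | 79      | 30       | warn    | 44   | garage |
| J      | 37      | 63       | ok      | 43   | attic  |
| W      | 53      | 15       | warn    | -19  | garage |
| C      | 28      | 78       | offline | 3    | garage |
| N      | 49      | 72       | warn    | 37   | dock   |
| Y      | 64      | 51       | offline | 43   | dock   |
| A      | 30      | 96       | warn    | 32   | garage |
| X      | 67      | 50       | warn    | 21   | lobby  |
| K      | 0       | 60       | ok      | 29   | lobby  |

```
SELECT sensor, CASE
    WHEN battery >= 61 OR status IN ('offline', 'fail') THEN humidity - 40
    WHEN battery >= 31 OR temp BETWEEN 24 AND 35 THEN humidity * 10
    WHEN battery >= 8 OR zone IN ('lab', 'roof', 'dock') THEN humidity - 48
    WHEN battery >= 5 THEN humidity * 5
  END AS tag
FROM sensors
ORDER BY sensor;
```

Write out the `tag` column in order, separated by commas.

960, 32, 38, -10, -29, 630, 600, 720, 37, 150, 10, 11, 38

sensor=A: battery >= 31 OR temp BETWEEN 24 AND 35 → 960
sensor=B: battery >= 61 OR status IN ('offline', 'fail') → 32
sensor=C: battery >= 61 OR status IN ('offline', 'fail') → 38
sensor=E: battery >= 61 OR status IN ('offline', 'fail') → -10
sensor=F: battery >= 61 OR status IN ('offline', 'fail') → -29
sensor=J: battery >= 31 OR temp BETWEEN 24 AND 35 → 630
sensor=K: battery >= 31 OR temp BETWEEN 24 AND 35 → 600
sensor=N: battery >= 31 OR temp BETWEEN 24 AND 35 → 720
sensor=V: battery >= 61 OR status IN ('offline', 'fail') → 37
sensor=W: battery >= 31 OR temp BETWEEN 24 AND 35 → 150
sensor=X: battery >= 61 OR status IN ('offline', 'fail') → 10
sensor=Y: battery >= 61 OR status IN ('offline', 'fail') → 11
sensor=Z: battery >= 61 OR status IN ('offline', 'fail') → 38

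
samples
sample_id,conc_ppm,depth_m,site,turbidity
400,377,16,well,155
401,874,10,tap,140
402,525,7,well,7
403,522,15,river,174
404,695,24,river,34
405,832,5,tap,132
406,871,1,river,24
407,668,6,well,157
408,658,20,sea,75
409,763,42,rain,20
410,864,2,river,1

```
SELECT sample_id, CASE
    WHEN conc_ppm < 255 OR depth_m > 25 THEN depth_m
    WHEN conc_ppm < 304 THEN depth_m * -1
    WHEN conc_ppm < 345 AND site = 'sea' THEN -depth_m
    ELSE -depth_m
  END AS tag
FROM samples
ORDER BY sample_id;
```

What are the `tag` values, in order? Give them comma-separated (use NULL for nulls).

sample_id=400: ELSE → -16
sample_id=401: ELSE → -10
sample_id=402: ELSE → -7
sample_id=403: ELSE → -15
sample_id=404: ELSE → -24
sample_id=405: ELSE → -5
sample_id=406: ELSE → -1
sample_id=407: ELSE → -6
sample_id=408: ELSE → -20
sample_id=409: conc_ppm < 255 OR depth_m > 25 → 42
sample_id=410: ELSE → -2

-16, -10, -7, -15, -24, -5, -1, -6, -20, 42, -2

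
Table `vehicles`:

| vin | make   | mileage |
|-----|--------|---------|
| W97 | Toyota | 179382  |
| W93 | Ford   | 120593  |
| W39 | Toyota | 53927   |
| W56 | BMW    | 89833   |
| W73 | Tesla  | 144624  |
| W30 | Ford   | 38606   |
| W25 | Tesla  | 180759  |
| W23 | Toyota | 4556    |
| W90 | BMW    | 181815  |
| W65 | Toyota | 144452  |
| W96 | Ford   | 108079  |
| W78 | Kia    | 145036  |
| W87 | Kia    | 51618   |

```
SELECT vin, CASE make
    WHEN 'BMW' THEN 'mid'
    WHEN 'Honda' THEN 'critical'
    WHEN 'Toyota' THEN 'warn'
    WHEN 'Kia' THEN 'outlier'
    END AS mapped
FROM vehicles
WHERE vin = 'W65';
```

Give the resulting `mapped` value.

vin = W65: make=Toyota, mileage=144452.
make='BMW' → false
make='Honda' → false
make='Toyota' → true → warn

warn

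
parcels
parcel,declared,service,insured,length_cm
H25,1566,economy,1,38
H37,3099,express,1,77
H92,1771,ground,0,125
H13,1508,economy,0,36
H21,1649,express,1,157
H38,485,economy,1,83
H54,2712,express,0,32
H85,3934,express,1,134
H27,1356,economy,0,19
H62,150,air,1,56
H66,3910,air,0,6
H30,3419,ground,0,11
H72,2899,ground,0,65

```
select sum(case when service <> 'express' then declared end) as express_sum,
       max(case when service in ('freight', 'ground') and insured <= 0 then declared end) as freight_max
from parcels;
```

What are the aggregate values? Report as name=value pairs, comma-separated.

express_sum=17064, freight_max=3419

[express_sum: service <> 'express']
parcel=H25: ✓ → 1566
parcel=H37: ✗
parcel=H92: ✓ → 1771
parcel=H13: ✓ → 1508
parcel=H21: ✗
parcel=H38: ✓ → 485
parcel=H54: ✗
parcel=H85: ✗
parcel=H27: ✓ → 1356
parcel=H62: ✓ → 150
parcel=H66: ✓ → 3910
parcel=H30: ✓ → 3419
parcel=H72: ✓ → 2899
express_sum = 1566 + 1771 + 1508 + 485 + 1356 + 150 + 3910 + 3419 + 2899 = 17064
—
[freight_max: service in ('freight', 'ground') and insured <= 0]
parcel=H25: ✗
parcel=H37: ✗
parcel=H92: ✓ → 1771
parcel=H13: ✗
parcel=H21: ✗
parcel=H38: ✗
parcel=H54: ✗
parcel=H85: ✗
parcel=H27: ✗
parcel=H62: ✗
parcel=H66: ✗
parcel=H30: ✓ → 3419
parcel=H72: ✓ → 2899
freight_max = MAX(1771, 3419, 2899) = 3419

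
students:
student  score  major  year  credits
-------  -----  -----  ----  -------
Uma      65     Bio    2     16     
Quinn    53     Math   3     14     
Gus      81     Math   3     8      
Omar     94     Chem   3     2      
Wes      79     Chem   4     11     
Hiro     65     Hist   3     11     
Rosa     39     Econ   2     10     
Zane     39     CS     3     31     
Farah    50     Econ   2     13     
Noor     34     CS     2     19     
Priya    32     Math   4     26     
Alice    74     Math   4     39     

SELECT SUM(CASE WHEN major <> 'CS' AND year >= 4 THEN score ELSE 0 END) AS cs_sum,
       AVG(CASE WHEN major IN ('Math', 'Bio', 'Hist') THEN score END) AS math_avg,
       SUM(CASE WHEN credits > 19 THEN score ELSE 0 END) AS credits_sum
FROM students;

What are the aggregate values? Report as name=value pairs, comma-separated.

[cs_sum: major <> 'CS' AND year >= 4]
student=Uma: ✗
student=Quinn: ✗
student=Gus: ✗
student=Omar: ✗
student=Wes: ✓ → 79
student=Hiro: ✗
student=Rosa: ✗
student=Zane: ✗
student=Farah: ✗
student=Noor: ✗
student=Priya: ✓ → 32
student=Alice: ✓ → 74
cs_sum = 79 + 32 + 74 = 185
—
[math_avg: major IN ('Math', 'Bio', 'Hist')]
student=Uma: ✓ → 65
student=Quinn: ✓ → 53
student=Gus: ✓ → 81
student=Omar: ✗
student=Wes: ✗
student=Hiro: ✓ → 65
student=Rosa: ✗
student=Zane: ✗
student=Farah: ✗
student=Noor: ✗
student=Priya: ✓ → 32
student=Alice: ✓ → 74
math_avg = (65 + 53 + 81 + 65 + 32 + 74) / 6 = 61.6666666667
—
[credits_sum: credits > 19]
student=Uma: ✗
student=Quinn: ✗
student=Gus: ✗
student=Omar: ✗
student=Wes: ✗
student=Hiro: ✗
student=Rosa: ✗
student=Zane: ✓ → 39
student=Farah: ✗
student=Noor: ✗
student=Priya: ✓ → 32
student=Alice: ✓ → 74
credits_sum = 39 + 32 + 74 = 145

cs_sum=185, math_avg=61.6666666667, credits_sum=145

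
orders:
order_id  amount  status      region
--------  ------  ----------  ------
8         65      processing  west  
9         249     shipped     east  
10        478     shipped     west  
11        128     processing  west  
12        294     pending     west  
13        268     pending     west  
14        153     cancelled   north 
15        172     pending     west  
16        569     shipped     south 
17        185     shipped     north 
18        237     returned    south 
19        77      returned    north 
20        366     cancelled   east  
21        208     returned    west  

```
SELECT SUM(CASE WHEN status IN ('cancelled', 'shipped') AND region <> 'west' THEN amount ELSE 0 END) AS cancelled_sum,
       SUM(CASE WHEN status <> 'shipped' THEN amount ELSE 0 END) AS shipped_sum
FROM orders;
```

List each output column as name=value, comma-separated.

cancelled_sum=1522, shipped_sum=1968

[cancelled_sum: status IN ('cancelled', 'shipped') AND region <> 'west']
order_id=8: ✗
order_id=9: ✓ → 249
order_id=10: ✗
order_id=11: ✗
order_id=12: ✗
order_id=13: ✗
order_id=14: ✓ → 153
order_id=15: ✗
order_id=16: ✓ → 569
order_id=17: ✓ → 185
order_id=18: ✗
order_id=19: ✗
order_id=20: ✓ → 366
order_id=21: ✗
cancelled_sum = 249 + 153 + 569 + 185 + 366 = 1522
—
[shipped_sum: status <> 'shipped']
order_id=8: ✓ → 65
order_id=9: ✗
order_id=10: ✗
order_id=11: ✓ → 128
order_id=12: ✓ → 294
order_id=13: ✓ → 268
order_id=14: ✓ → 153
order_id=15: ✓ → 172
order_id=16: ✗
order_id=17: ✗
order_id=18: ✓ → 237
order_id=19: ✓ → 77
order_id=20: ✓ → 366
order_id=21: ✓ → 208
shipped_sum = 65 + 128 + 294 + 268 + 153 + 172 + 237 + 77 + 366 + 208 = 1968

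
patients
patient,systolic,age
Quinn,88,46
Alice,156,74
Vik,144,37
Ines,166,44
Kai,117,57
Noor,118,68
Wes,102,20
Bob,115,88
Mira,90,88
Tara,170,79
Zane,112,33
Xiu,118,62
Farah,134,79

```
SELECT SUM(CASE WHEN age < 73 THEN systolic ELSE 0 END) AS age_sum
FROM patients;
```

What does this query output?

965

patient=Quinn: ✓ → 88
patient=Alice: ✗
patient=Vik: ✓ → 144
patient=Ines: ✓ → 166
patient=Kai: ✓ → 117
patient=Noor: ✓ → 118
patient=Wes: ✓ → 102
patient=Bob: ✗
patient=Mira: ✗
patient=Tara: ✗
patient=Zane: ✓ → 112
patient=Xiu: ✓ → 118
patient=Farah: ✗
age_sum = 88 + 144 + 166 + 117 + 118 + 102 + 112 + 118 = 965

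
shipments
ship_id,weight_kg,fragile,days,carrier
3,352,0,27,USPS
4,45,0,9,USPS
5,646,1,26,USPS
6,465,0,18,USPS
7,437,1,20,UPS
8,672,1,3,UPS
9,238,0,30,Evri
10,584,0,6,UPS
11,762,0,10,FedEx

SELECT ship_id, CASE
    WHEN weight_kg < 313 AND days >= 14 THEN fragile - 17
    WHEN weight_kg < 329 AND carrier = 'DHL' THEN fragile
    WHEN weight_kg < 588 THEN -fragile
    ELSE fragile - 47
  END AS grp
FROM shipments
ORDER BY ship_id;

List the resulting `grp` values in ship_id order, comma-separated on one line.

ship_id=3: weight_kg < 588 → 0
ship_id=4: weight_kg < 588 → 0
ship_id=5: ELSE → -46
ship_id=6: weight_kg < 588 → 0
ship_id=7: weight_kg < 588 → -1
ship_id=8: ELSE → -46
ship_id=9: weight_kg < 313 AND days >= 14 → -17
ship_id=10: weight_kg < 588 → 0
ship_id=11: ELSE → -47

0, 0, -46, 0, -1, -46, -17, 0, -47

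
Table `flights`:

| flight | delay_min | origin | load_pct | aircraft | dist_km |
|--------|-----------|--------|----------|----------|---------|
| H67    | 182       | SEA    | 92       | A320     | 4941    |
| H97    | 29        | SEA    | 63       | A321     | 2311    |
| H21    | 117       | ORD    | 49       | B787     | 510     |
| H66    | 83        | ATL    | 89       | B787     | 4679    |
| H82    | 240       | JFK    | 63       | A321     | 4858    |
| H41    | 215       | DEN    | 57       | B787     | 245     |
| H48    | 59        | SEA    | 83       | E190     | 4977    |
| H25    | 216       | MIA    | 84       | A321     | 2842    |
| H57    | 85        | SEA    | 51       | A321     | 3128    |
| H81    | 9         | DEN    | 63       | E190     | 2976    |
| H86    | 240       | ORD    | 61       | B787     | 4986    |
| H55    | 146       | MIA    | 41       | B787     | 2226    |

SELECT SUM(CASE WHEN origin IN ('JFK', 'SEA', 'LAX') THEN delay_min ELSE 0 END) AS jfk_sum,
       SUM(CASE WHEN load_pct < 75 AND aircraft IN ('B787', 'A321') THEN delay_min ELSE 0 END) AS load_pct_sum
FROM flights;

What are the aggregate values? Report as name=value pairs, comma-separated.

[jfk_sum: origin IN ('JFK', 'SEA', 'LAX')]
flight=H67: ✓ → 182
flight=H97: ✓ → 29
flight=H21: ✗
flight=H66: ✗
flight=H82: ✓ → 240
flight=H41: ✗
flight=H48: ✓ → 59
flight=H25: ✗
flight=H57: ✓ → 85
flight=H81: ✗
flight=H86: ✗
flight=H55: ✗
jfk_sum = 182 + 29 + 240 + 59 + 85 = 595
—
[load_pct_sum: load_pct < 75 AND aircraft IN ('B787', 'A321')]
flight=H67: ✗
flight=H97: ✓ → 29
flight=H21: ✓ → 117
flight=H66: ✗
flight=H82: ✓ → 240
flight=H41: ✓ → 215
flight=H48: ✗
flight=H25: ✗
flight=H57: ✓ → 85
flight=H81: ✗
flight=H86: ✓ → 240
flight=H55: ✓ → 146
load_pct_sum = 29 + 117 + 240 + 215 + 85 + 240 + 146 = 1072

jfk_sum=595, load_pct_sum=1072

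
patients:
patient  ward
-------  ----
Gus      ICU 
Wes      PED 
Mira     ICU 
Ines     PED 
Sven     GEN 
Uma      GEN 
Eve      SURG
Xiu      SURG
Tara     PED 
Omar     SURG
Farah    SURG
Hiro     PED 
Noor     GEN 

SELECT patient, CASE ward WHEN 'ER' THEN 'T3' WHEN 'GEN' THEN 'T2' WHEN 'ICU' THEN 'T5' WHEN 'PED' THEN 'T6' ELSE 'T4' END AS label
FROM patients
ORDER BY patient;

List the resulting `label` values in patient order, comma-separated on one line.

T4, T4, T5, T6, T6, T5, T2, T4, T2, T6, T2, T6, T4

patient=Eve: ELSE → T4
patient=Farah: ELSE → T4
patient=Gus: ward='ICU' → T5
patient=Hiro: ward='PED' → T6
patient=Ines: ward='PED' → T6
patient=Mira: ward='ICU' → T5
patient=Noor: ward='GEN' → T2
patient=Omar: ELSE → T4
patient=Sven: ward='GEN' → T2
patient=Tara: ward='PED' → T6
patient=Uma: ward='GEN' → T2
patient=Wes: ward='PED' → T6
patient=Xiu: ELSE → T4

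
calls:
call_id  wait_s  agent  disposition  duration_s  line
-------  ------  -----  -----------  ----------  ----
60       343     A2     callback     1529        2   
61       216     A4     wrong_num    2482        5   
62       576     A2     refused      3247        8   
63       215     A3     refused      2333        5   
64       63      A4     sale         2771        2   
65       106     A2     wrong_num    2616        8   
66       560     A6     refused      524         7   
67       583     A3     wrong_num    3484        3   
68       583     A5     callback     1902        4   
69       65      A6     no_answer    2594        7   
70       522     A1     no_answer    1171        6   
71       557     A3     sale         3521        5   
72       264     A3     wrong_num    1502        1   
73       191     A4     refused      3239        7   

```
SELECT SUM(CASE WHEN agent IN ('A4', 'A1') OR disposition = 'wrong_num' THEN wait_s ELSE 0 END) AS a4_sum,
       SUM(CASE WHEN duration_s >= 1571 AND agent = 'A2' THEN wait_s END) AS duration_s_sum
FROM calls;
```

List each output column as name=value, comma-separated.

a4_sum=1945, duration_s_sum=682

[a4_sum: agent IN ('A4', 'A1') OR disposition = 'wrong_num']
call_id=60: ✗
call_id=61: ✓ → 216
call_id=62: ✗
call_id=63: ✗
call_id=64: ✓ → 63
call_id=65: ✓ → 106
call_id=66: ✗
call_id=67: ✓ → 583
call_id=68: ✗
call_id=69: ✗
call_id=70: ✓ → 522
call_id=71: ✗
call_id=72: ✓ → 264
call_id=73: ✓ → 191
a4_sum = 216 + 63 + 106 + 583 + 522 + 264 + 191 = 1945
—
[duration_s_sum: duration_s >= 1571 AND agent = 'A2']
call_id=60: ✗
call_id=61: ✗
call_id=62: ✓ → 576
call_id=63: ✗
call_id=64: ✗
call_id=65: ✓ → 106
call_id=66: ✗
call_id=67: ✗
call_id=68: ✗
call_id=69: ✗
call_id=70: ✗
call_id=71: ✗
call_id=72: ✗
call_id=73: ✗
duration_s_sum = 576 + 106 = 682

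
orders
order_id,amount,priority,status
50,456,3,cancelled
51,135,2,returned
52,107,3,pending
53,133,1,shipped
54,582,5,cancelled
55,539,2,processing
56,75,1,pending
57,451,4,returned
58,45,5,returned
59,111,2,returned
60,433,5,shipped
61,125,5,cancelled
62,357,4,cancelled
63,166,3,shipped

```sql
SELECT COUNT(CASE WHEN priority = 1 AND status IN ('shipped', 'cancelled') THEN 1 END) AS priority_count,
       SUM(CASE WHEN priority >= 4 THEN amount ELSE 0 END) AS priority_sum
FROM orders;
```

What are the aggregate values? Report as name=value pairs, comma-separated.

[priority_count: priority = 1 AND status IN ('shipped', 'cancelled')]
order_id=50: ✗
order_id=51: ✗
order_id=52: ✗
order_id=53: ✓ → 1
order_id=54: ✗
order_id=55: ✗
order_id=56: ✗
order_id=57: ✗
order_id=58: ✗
order_id=59: ✗
order_id=60: ✗
order_id=61: ✗
order_id=62: ✗
order_id=63: ✗
priority_count = COUNT(1) = 1
—
[priority_sum: priority >= 4]
order_id=50: ✗
order_id=51: ✗
order_id=52: ✗
order_id=53: ✗
order_id=54: ✓ → 582
order_id=55: ✗
order_id=56: ✗
order_id=57: ✓ → 451
order_id=58: ✓ → 45
order_id=59: ✗
order_id=60: ✓ → 433
order_id=61: ✓ → 125
order_id=62: ✓ → 357
order_id=63: ✗
priority_sum = 582 + 451 + 45 + 433 + 125 + 357 = 1993

priority_count=1, priority_sum=1993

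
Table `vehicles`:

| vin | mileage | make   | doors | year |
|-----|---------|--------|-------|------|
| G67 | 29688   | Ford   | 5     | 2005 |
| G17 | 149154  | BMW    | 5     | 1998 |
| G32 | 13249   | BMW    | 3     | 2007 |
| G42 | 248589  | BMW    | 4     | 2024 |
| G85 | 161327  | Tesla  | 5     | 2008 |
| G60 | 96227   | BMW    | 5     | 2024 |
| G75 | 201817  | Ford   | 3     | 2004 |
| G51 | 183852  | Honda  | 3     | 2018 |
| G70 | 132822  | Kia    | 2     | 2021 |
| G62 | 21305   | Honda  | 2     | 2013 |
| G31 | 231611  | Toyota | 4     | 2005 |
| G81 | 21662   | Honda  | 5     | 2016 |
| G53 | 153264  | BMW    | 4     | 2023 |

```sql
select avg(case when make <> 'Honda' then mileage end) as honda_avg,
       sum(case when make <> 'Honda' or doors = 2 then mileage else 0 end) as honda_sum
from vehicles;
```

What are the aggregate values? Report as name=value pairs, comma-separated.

honda_avg=141774.8, honda_sum=1439053

[honda_avg: make <> 'Honda']
vin=G67: ✓ → 29688
vin=G17: ✓ → 149154
vin=G32: ✓ → 13249
vin=G42: ✓ → 248589
vin=G85: ✓ → 161327
vin=G60: ✓ → 96227
vin=G75: ✓ → 201817
vin=G51: ✗
vin=G70: ✓ → 132822
vin=G62: ✗
vin=G31: ✓ → 231611
vin=G81: ✗
vin=G53: ✓ → 153264
honda_avg = (29688 + 149154 + 13249 + 248589 + 161327 + 96227 + 201817 + 132822 + 231611 + 153264) / 10 = 141774.8
—
[honda_sum: make <> 'Honda' or doors = 2]
vin=G67: ✓ → 29688
vin=G17: ✓ → 149154
vin=G32: ✓ → 13249
vin=G42: ✓ → 248589
vin=G85: ✓ → 161327
vin=G60: ✓ → 96227
vin=G75: ✓ → 201817
vin=G51: ✗
vin=G70: ✓ → 132822
vin=G62: ✓ → 21305
vin=G31: ✓ → 231611
vin=G81: ✗
vin=G53: ✓ → 153264
honda_sum = 29688 + 149154 + 13249 + 248589 + 161327 + 96227 + 201817 + 132822 + 21305 + 231611 + 153264 = 1439053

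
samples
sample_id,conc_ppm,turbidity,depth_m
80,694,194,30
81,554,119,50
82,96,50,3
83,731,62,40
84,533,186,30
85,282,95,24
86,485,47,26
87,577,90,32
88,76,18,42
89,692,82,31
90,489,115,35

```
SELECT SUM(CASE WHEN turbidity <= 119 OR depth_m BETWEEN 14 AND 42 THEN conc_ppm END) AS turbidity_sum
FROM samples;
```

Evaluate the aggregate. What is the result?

5209

sample_id=80: ✓ → 694
sample_id=81: ✓ → 554
sample_id=82: ✓ → 96
sample_id=83: ✓ → 731
sample_id=84: ✓ → 533
sample_id=85: ✓ → 282
sample_id=86: ✓ → 485
sample_id=87: ✓ → 577
sample_id=88: ✓ → 76
sample_id=89: ✓ → 692
sample_id=90: ✓ → 489
turbidity_sum = 694 + 554 + 96 + 731 + 533 + 282 + 485 + 577 + 76 + 692 + 489 = 5209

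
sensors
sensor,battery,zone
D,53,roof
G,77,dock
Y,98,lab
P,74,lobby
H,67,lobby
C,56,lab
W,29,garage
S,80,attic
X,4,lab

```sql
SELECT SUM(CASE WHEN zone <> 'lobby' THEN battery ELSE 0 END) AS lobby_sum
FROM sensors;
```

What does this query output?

sensor=D: ✓ → 53
sensor=G: ✓ → 77
sensor=Y: ✓ → 98
sensor=P: ✗
sensor=H: ✗
sensor=C: ✓ → 56
sensor=W: ✓ → 29
sensor=S: ✓ → 80
sensor=X: ✓ → 4
lobby_sum = 53 + 77 + 98 + 56 + 29 + 80 + 4 = 397

397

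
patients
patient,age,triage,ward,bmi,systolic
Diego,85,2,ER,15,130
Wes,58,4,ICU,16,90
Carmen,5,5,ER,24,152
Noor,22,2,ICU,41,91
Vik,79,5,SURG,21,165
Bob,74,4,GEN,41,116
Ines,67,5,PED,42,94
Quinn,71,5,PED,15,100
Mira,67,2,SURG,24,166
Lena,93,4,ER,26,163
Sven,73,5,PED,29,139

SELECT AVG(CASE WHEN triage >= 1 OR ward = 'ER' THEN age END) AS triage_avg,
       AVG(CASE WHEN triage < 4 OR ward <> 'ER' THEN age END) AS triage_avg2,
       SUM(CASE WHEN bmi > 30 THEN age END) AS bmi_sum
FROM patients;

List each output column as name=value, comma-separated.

triage_avg=63.0909090909, triage_avg2=66.2222222222, bmi_sum=163

[triage_avg: triage >= 1 OR ward = 'ER']
patient=Diego: ✓ → 85
patient=Wes: ✓ → 58
patient=Carmen: ✓ → 5
patient=Noor: ✓ → 22
patient=Vik: ✓ → 79
patient=Bob: ✓ → 74
patient=Ines: ✓ → 67
patient=Quinn: ✓ → 71
patient=Mira: ✓ → 67
patient=Lena: ✓ → 93
patient=Sven: ✓ → 73
triage_avg = (85 + 58 + 5 + 22 + 79 + 74 + 67 + 71 + 67 + 93 + 73) / 11 = 63.0909090909
—
[triage_avg2: triage < 4 OR ward <> 'ER']
patient=Diego: ✓ → 85
patient=Wes: ✓ → 58
patient=Carmen: ✗
patient=Noor: ✓ → 22
patient=Vik: ✓ → 79
patient=Bob: ✓ → 74
patient=Ines: ✓ → 67
patient=Quinn: ✓ → 71
patient=Mira: ✓ → 67
patient=Lena: ✗
patient=Sven: ✓ → 73
triage_avg2 = (85 + 58 + 22 + 79 + 74 + 67 + 71 + 67 + 73) / 9 = 66.2222222222
—
[bmi_sum: bmi > 30]
patient=Diego: ✗
patient=Wes: ✗
patient=Carmen: ✗
patient=Noor: ✓ → 22
patient=Vik: ✗
patient=Bob: ✓ → 74
patient=Ines: ✓ → 67
patient=Quinn: ✗
patient=Mira: ✗
patient=Lena: ✗
patient=Sven: ✗
bmi_sum = 22 + 74 + 67 = 163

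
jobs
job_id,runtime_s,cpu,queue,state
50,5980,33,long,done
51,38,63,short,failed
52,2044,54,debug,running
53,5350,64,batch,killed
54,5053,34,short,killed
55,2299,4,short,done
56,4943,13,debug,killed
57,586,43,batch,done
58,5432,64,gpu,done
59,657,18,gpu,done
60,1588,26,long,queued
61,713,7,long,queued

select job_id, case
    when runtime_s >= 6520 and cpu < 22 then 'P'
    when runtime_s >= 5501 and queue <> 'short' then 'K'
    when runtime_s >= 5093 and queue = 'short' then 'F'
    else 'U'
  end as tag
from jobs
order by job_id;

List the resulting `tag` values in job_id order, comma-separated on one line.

K, U, U, U, U, U, U, U, U, U, U, U

job_id=50: runtime_s >= 5501 and queue <> 'short' → K
job_id=51: ELSE → U
job_id=52: ELSE → U
job_id=53: ELSE → U
job_id=54: ELSE → U
job_id=55: ELSE → U
job_id=56: ELSE → U
job_id=57: ELSE → U
job_id=58: ELSE → U
job_id=59: ELSE → U
job_id=60: ELSE → U
job_id=61: ELSE → U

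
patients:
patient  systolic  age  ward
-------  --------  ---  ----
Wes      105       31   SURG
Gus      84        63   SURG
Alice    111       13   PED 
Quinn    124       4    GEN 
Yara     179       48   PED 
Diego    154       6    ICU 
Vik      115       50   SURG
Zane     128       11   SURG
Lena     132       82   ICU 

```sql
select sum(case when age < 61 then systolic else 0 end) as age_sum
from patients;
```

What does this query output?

patient=Wes: ✓ → 105
patient=Gus: ✗
patient=Alice: ✓ → 111
patient=Quinn: ✓ → 124
patient=Yara: ✓ → 179
patient=Diego: ✓ → 154
patient=Vik: ✓ → 115
patient=Zane: ✓ → 128
patient=Lena: ✗
age_sum = 105 + 111 + 124 + 179 + 154 + 115 + 128 = 916

916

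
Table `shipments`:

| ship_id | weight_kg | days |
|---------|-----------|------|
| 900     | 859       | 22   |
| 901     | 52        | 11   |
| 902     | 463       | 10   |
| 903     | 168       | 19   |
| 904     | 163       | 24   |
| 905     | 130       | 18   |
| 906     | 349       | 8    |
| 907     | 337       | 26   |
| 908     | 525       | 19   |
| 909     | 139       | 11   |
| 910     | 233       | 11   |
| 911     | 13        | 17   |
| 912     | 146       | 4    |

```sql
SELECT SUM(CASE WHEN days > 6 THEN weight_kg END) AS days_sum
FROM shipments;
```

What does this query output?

ship_id=900: ✓ → 859
ship_id=901: ✓ → 52
ship_id=902: ✓ → 463
ship_id=903: ✓ → 168
ship_id=904: ✓ → 163
ship_id=905: ✓ → 130
ship_id=906: ✓ → 349
ship_id=907: ✓ → 337
ship_id=908: ✓ → 525
ship_id=909: ✓ → 139
ship_id=910: ✓ → 233
ship_id=911: ✓ → 13
ship_id=912: ✗
days_sum = 859 + 52 + 463 + 168 + 163 + 130 + 349 + 337 + 525 + 139 + 233 + 13 = 3431

3431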